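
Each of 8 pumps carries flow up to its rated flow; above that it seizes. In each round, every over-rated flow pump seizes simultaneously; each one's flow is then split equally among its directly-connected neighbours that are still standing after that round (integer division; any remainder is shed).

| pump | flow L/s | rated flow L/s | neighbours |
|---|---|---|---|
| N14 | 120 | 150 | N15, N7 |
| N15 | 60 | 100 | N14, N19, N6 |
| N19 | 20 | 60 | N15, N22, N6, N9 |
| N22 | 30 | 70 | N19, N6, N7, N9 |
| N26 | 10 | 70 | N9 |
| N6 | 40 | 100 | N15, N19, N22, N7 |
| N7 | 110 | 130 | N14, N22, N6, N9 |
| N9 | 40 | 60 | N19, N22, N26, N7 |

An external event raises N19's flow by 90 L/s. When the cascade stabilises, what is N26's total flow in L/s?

Round 1 — N19 at 110 > 60. N19 seizes.
  N19 sheds 110 L/s to N15, N22, N6, N9: 27 each (2 lost).
    N15: 60+27 = 87 ≤ 100
    N22: 30+27 = 57 ≤ 70
    N6: 40+27 = 67 ≤ 100
    N9: 40+27 = 67 > 60
Round 2 — N9 seizes.
  N9 sheds 67 L/s to N22, N26, N7: 22 each (1 lost).
    N22: 57+22 = 79 > 70
    N26: 10+22 = 32 ≤ 70
    N7: 110+22 = 132 > 130
Round 3 — N22, N7 seize.
  N22 sheds 79 L/s to N6: 79 each.
    N6: 67+79 = 146 > 100
  N7 sheds 132 L/s to N14, N6: 66 each.
    N14: 120+66 = 186 > 150
    N6: 146+66 = 212 > 100
Round 4 — N14, N6 seize.
  N14 sheds 186 L/s to N15: 186 each.
    N15: 87+186 = 273 > 100
  N6 sheds 212 L/s to N15: 212 each.
    N15: 273+212 = 485 > 100
Round 5 — N15 seizes.
  N15 sheds 485 L/s: no online neighbours, lost.
No further seizures.

32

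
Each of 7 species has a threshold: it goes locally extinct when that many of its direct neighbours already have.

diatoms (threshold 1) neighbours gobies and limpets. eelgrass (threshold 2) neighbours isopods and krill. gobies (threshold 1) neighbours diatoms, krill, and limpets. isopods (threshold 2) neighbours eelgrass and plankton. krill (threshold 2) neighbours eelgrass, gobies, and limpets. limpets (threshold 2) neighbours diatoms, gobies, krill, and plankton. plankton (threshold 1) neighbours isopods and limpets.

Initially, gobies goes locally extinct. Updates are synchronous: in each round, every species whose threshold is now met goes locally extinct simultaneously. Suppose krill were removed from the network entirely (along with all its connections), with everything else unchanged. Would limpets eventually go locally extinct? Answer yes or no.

With krill removed:
Round 1 — gobies goes locally extinct (initial).
Round 2 — checking thresholds:
  diatoms: 1 of 2 neighbours ≥ 1, goes locally extinct.
  limpets: 1 of 3 neighbours < 2, holds.
Round 3 — checking thresholds:
  limpets: 2 of 3 neighbours ≥ 2, goes locally extinct.
Round 4 — checking thresholds:
  plankton: 1 of 2 neighbours ≥ 1, goes locally extinct.
Round 5 — no new extinctions; cascade stops.

yes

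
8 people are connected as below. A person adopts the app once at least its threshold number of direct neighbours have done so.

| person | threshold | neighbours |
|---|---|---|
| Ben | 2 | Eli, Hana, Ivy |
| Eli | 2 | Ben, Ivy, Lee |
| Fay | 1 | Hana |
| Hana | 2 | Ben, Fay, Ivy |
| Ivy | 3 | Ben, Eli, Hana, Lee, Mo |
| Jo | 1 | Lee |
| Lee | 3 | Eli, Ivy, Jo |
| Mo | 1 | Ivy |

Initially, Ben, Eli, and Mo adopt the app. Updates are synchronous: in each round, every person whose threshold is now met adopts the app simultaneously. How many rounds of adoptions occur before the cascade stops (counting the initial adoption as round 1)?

Round 1 — Ben, Eli, Mo adopt the app (initial).
Round 2 — checking thresholds:
  Hana: 1 of 3 neighbours < 2, not yet.
  Ivy: 3 of 5 neighbours ≥ 3, adopts the app.
  Lee: 1 of 3 neighbours < 3, not yet.
Round 3 — checking thresholds:
  Hana: 2 of 3 neighbours ≥ 2, adopts the app.
  Lee: 2 of 3 neighbours < 3, not yet.
Round 4 — checking thresholds:
  Fay: 1 of 1 neighbours ≥ 1, adopts the app.
  Lee: 2 of 3 neighbours < 3, not yet.
Round 5 — no new adoptions; cascade stops.

4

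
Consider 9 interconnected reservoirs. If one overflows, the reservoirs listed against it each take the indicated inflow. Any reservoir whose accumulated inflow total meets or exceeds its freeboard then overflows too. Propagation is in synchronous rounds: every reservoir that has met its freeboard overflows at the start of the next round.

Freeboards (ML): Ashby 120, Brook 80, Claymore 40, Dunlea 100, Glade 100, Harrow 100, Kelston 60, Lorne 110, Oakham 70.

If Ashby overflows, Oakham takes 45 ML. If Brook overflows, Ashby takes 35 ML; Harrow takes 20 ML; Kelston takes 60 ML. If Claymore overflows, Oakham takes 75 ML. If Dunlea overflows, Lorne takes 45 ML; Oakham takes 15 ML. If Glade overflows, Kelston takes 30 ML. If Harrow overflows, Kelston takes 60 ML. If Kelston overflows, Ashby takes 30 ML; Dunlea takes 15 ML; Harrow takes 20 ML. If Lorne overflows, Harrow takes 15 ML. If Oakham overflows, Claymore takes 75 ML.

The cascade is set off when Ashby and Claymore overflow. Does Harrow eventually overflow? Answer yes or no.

Round 1 — Ashby, Claymore overflow (initial).
  Oakham: +45+75 → 120 ≥ 70
Round 2 — Oakham overflows.
No further overflows.

no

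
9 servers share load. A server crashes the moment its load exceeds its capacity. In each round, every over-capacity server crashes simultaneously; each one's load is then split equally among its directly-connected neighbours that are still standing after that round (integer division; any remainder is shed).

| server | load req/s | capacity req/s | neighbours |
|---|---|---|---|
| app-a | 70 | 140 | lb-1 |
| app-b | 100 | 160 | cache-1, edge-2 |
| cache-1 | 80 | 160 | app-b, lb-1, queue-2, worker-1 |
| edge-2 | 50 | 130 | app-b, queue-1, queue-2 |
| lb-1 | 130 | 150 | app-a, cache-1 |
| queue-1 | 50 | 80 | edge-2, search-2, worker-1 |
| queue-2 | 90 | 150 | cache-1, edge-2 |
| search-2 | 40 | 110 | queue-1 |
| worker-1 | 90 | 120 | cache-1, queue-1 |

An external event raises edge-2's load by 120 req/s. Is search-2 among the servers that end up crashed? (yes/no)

Round 1 — edge-2 at 170 > 130. edge-2 crashes.
  edge-2 sheds 170 req/s to app-b, queue-1, queue-2: 56 each (2 lost).
    app-b: 100+56 = 156 ≤ 160
    queue-1: 50+56 = 106 > 80
    queue-2: 90+56 = 146 ≤ 150
Round 2 — queue-1 crashes.
  queue-1 sheds 106 req/s to search-2, worker-1: 53 each.
    search-2: 40+53 = 93 ≤ 110
    worker-1: 90+53 = 143 > 120
Round 3 — worker-1 crashes.
  worker-1 sheds 143 req/s to cache-1: 143 each.
    cache-1: 80+143 = 223 > 160
Round 4 — cache-1 crashes.
  cache-1 sheds 223 req/s to app-b, lb-1, queue-2: 74 each (1 lost).
    app-b: 156+74 = 230 > 160
    lb-1: 130+74 = 204 > 150
    queue-2: 146+74 = 220 > 150
Round 5 — app-b, lb-1, queue-2 crash.
  app-b sheds 230 req/s: no online neighbours, lost.
  lb-1 sheds 204 req/s to app-a: 204 each.
    app-a: 70+204 = 274 > 140
  queue-2 sheds 220 req/s: no online neighbours, lost.
Round 6 — app-a crashes.
  app-a sheds 274 req/s: no online neighbours, lost.
No further crashes.

no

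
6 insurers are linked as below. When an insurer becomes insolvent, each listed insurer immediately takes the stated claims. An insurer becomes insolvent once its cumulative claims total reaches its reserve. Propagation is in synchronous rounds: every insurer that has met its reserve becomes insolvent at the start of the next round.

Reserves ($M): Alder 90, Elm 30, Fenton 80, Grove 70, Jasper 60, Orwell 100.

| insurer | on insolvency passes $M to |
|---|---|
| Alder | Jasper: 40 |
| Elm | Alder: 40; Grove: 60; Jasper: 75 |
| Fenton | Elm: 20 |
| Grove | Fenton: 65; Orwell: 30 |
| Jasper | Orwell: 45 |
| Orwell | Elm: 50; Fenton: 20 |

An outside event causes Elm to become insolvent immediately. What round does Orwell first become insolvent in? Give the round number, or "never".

never

Round 1 — Elm becomes insolvent (initial).
  Alder: +40 → 40 < 90
  Grove: +60 → 60 < 70
  Jasper: +75 → 75 ≥ 60
Round 2 — Jasper becomes insolvent.
  Orwell: +45 → 45 < 100
No further insolvencies.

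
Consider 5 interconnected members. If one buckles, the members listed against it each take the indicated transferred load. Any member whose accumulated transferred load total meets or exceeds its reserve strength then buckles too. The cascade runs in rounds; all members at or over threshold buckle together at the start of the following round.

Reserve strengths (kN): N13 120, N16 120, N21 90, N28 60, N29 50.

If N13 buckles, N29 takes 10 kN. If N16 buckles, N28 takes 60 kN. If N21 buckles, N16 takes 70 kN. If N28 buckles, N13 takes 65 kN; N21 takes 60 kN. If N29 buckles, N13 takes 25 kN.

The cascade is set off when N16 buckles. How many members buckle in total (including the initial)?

Round 1 — N16 buckles (initial).
  N28: +60 → 60 ≥ 60
Round 2 — N28 buckles.
  N13: +65 → 65 < 120
  N21: +60 → 60 < 90
No further bucklings.

2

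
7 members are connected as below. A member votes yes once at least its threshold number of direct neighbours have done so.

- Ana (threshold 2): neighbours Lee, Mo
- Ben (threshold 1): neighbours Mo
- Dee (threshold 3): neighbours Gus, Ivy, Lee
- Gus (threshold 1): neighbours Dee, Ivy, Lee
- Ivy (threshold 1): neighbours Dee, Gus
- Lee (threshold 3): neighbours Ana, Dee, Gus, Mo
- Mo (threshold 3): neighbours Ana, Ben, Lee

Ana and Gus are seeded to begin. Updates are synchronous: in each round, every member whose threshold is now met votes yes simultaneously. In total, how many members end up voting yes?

3

Round 1 — Ana, Gus vote yes (initial).
Round 2 — checking thresholds:
  Dee: 1 of 3 neighbours < 3, holds.
  Ivy: 1 of 2 neighbours ≥ 1, votes yes.
  Lee: 2 of 4 neighbours < 3, holds.
  Mo: 1 of 3 neighbours < 3, holds.
Round 3 — no new yes votes; cascade stops.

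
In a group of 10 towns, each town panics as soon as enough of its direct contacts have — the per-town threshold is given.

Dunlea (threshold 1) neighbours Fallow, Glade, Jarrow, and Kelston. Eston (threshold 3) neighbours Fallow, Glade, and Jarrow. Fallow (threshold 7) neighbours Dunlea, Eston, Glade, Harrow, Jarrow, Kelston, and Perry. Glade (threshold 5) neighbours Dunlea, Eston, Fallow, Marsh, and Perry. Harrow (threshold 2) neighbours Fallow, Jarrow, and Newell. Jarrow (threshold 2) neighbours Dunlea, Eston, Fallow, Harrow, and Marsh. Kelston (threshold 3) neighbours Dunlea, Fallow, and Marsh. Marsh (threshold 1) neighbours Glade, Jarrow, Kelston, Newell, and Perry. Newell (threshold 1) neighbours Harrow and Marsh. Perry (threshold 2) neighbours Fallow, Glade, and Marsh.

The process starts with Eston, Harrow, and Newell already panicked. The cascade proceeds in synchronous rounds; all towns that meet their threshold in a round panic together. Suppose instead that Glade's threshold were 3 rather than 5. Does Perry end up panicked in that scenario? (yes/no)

yes

With Glade's threshold at 3:
Round 1 — Eston, Harrow, Newell panic (initial).
Round 2 — checking thresholds:
  Fallow: 2 of 7 neighbours < 7, below threshold.
  Glade: 1 of 5 neighbours < 3, below threshold.
  Jarrow: 2 of 5 neighbours ≥ 2, panics.
  Marsh: 1 of 5 neighbours ≥ 1, panics.
Round 3 — checking thresholds:
  Dunlea: 1 of 4 neighbours ≥ 1, panics.
  Fallow: 3 of 7 neighbours < 7, below threshold.
  Glade: 2 of 5 neighbours < 3, below threshold.
  Kelston: 1 of 3 neighbours < 3, below threshold.
  Perry: 1 of 3 neighbours < 2, below threshold.
Round 4 — checking thresholds:
  Fallow: 4 of 7 neighbours < 7, below threshold.
  Glade: 3 of 5 neighbours ≥ 3, panics.
  Kelston: 2 of 3 neighbours < 3, below threshold.
  Perry: 1 of 3 neighbours < 2, below threshold.
Round 5 — checking thresholds:
  Fallow: 5 of 7 neighbours < 7, below threshold.
  Kelston: 2 of 3 neighbours < 3, below threshold.
  Perry: 2 of 3 neighbours ≥ 2, panics.
Round 6 — no new panics; cascade stops.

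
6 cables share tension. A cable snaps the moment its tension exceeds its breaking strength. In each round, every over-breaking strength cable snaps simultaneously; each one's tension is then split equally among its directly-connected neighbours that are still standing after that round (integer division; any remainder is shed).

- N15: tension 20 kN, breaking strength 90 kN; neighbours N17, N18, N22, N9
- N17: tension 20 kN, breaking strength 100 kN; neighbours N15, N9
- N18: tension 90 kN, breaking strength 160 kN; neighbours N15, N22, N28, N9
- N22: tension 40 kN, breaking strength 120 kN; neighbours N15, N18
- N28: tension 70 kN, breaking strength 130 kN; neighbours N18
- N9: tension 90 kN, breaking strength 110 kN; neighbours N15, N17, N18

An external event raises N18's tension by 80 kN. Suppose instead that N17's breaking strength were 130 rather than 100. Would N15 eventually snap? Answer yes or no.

With N17's breaking strength at 130:
Round 1 — N18 at 170 > 160. N18 snaps.
  N18 sheds 170 kN to N15, N22, N28, N9: 42 each (2 lost).
    N15: 20+42 = 62 ≤ 90
    N22: 40+42 = 82 ≤ 120
    N28: 70+42 = 112 ≤ 130
    N9: 90+42 = 132 > 110
Round 2 — N9 snaps.
  N9 sheds 132 kN to N15, N17: 66 each.
    N15: 62+66 = 128 > 90
    N17: 20+66 = 86 ≤ 130
Round 3 — N15 snaps.
  N15 sheds 128 kN to N17, N22: 64 each.
    N17: 86+64 = 150 > 130
    N22: 82+64 = 146 > 120
Round 4 — N17, N22 snap.
  N17 sheds 150 kN: no online neighbours, lost.
  N22 sheds 146 kN: no online neighbours, lost.
No further breaks.

yes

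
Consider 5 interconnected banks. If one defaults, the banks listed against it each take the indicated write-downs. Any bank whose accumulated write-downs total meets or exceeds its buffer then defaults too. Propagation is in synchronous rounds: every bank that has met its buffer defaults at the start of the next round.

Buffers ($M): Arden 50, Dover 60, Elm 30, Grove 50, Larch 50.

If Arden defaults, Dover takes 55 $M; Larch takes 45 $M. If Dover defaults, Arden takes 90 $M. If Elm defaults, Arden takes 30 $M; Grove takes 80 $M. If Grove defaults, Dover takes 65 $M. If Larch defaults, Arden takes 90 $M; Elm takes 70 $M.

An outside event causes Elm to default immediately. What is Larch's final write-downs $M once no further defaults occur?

Round 1 — Elm defaults (initial).
  Arden: +30 → 30 < 50
  Grove: +80 → 80 ≥ 50
Round 2 — Grove defaults.
  Dover: +65 → 65 ≥ 60
Round 3 — Dover defaults.
  Arden: +90 → 120 ≥ 50
Round 4 — Arden defaults.
  Larch: +45 → 45 < 50
No further defaults.

45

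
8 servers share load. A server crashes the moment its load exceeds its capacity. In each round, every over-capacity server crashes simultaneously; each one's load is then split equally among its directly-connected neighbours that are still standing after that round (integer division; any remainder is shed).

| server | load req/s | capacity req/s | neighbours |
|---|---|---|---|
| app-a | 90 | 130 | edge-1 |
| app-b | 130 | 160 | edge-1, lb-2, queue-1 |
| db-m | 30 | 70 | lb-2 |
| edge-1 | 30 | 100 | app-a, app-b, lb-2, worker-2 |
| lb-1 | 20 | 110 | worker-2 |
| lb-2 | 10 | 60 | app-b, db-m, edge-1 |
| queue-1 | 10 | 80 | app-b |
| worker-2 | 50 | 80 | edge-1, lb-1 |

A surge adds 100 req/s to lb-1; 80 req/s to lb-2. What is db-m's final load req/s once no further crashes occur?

60

Round 1 — lb-1 at 120 > 110; lb-2 at 90 > 60. lb-1, lb-2 crash.
  lb-1 sheds 120 req/s to worker-2: 120 each.
    worker-2: 50+120 = 170 > 80
  lb-2 sheds 90 req/s to app-b, db-m, edge-1: 30 each.
    app-b: 130+30 = 160 ≤ 160
    db-m: 30+30 = 60 ≤ 70
    edge-1: 30+30 = 60 ≤ 100
Round 2 — worker-2 crashes.
  worker-2 sheds 170 req/s to edge-1: 170 each.
    edge-1: 60+170 = 230 > 100
Round 3 — edge-1 crashes.
  edge-1 sheds 230 req/s to app-a, app-b: 115 each.
    app-a: 90+115 = 205 > 130
    app-b: 160+115 = 275 > 160
Round 4 — app-a, app-b crash.
  app-a sheds 205 req/s: no online neighbours, lost.
  app-b sheds 275 req/s to queue-1: 275 each.
    queue-1: 10+275 = 285 > 80
Round 5 — queue-1 crashes.
  queue-1 sheds 285 req/s: no online neighbours, lost.
No further crashes.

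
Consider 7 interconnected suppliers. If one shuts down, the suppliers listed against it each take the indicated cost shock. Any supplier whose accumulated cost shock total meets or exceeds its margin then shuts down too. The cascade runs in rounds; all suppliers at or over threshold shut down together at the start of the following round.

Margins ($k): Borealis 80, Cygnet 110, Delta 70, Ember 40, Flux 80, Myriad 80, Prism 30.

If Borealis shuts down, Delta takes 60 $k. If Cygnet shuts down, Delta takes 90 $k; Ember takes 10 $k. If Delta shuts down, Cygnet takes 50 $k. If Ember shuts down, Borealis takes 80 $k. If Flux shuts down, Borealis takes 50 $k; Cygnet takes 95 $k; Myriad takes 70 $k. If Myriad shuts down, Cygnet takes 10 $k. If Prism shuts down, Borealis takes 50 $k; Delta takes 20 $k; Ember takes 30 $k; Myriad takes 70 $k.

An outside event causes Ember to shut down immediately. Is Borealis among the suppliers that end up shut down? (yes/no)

yes

Round 1 — Ember shuts down (initial).
  Borealis: +80 → 80 ≥ 80
Round 2 — Borealis shuts down.
  Delta: +60 → 60 < 70
No further shutdowns.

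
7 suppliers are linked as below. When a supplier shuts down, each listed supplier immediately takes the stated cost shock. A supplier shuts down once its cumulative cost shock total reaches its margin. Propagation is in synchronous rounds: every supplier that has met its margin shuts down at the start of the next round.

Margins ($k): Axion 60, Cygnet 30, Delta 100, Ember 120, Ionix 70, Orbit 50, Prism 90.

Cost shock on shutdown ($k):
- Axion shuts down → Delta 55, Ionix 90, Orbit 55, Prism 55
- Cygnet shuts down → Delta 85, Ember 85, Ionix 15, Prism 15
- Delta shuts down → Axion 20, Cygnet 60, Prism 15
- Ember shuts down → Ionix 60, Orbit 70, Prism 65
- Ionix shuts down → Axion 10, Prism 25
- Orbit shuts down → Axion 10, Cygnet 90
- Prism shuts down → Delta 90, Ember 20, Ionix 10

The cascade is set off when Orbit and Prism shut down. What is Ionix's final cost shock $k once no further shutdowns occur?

25

Round 1 — Orbit, Prism shut down (initial).
  Axion: +10 → 10 < 60
  Cygnet: +90 → 90 ≥ 30
  Delta: +90 → 90 < 100
  Ember: +20 → 20 < 120
  Ionix: +10 → 10 < 70
Round 2 — Cygnet shuts down.
  Delta: +85 → 175 ≥ 100
  Ember: +85 → 105 < 120
  Ionix: +15 → 25 < 70
Round 3 — Delta shuts down.
  Axion: +20 → 30 < 60
No further shutdowns.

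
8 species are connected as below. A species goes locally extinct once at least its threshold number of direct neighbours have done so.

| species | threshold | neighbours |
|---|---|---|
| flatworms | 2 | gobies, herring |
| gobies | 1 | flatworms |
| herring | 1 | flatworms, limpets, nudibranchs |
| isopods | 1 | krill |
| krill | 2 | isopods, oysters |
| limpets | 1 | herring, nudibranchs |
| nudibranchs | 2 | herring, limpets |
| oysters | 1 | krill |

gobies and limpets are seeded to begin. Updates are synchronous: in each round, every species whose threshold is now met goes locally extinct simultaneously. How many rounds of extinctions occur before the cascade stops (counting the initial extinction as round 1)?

3

Round 1 — gobies, limpets go locally extinct (initial).
Round 2 — checking thresholds:
  flatworms: 1 of 2 neighbours < 2, below threshold.
  herring: 1 of 3 neighbours ≥ 1, goes locally extinct.
  nudibranchs: 1 of 2 neighbours < 2, below threshold.
Round 3 — checking thresholds:
  flatworms: 2 of 2 neighbours ≥ 2, goes locally extinct.
  nudibranchs: 2 of 2 neighbours ≥ 2, goes locally extinct.
Round 4 — no new extinctions; cascade stops.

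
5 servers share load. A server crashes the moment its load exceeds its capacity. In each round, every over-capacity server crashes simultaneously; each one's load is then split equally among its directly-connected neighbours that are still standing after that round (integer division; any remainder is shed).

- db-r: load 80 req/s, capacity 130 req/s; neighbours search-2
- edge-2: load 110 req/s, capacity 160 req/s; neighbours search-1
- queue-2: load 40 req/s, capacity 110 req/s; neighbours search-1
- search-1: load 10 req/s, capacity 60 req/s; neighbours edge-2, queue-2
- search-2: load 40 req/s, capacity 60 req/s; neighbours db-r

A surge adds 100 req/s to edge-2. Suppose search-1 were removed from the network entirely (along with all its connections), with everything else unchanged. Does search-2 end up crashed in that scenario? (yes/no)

no

With search-1 removed:
Round 1 — edge-2 at 210 > 160. edge-2 crashes.
  edge-2 sheds 210 req/s: no online neighbours, lost.
No further crashes.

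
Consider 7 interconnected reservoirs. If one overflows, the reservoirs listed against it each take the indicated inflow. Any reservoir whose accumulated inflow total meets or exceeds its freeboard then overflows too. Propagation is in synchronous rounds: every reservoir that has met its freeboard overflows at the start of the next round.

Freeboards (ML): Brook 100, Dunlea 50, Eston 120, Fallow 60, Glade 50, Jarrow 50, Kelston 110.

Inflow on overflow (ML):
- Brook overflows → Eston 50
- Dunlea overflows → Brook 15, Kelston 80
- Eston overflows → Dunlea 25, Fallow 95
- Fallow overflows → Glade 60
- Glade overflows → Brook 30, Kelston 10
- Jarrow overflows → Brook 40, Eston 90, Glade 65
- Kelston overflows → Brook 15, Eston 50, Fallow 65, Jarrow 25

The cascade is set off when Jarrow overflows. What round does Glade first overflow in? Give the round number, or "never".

Round 1 — Jarrow overflows (initial).
  Brook: +40 → 40 < 100
  Eston: +90 → 90 < 120
  Glade: +65 → 65 ≥ 50
Round 2 — Glade overflows.
  Brook: +30 → 70 < 100
  Kelston: +10 → 10 < 110
No further overflows.

2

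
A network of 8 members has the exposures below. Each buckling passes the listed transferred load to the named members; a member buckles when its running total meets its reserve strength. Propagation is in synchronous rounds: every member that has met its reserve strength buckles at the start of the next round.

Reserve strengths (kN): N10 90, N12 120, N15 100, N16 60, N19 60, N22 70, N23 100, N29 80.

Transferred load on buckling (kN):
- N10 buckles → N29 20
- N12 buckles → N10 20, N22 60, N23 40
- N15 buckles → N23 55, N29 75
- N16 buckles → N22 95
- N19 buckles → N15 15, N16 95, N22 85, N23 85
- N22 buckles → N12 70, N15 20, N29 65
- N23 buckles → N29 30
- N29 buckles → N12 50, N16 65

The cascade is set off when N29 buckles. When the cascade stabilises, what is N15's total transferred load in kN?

20

Round 1 — N29 buckles (initial).
  N12: +50 → 50 < 120
  N16: +65 → 65 ≥ 60
Round 2 — N16 buckles.
  N22: +95 → 95 ≥ 70
Round 3 — N22 buckles.
  N12: +70 → 120 ≥ 120
  N15: +20 → 20 < 100
Round 4 — N12 buckles.
  N10: +20 → 20 < 90
  N23: +40 → 40 < 100
No further bucklings.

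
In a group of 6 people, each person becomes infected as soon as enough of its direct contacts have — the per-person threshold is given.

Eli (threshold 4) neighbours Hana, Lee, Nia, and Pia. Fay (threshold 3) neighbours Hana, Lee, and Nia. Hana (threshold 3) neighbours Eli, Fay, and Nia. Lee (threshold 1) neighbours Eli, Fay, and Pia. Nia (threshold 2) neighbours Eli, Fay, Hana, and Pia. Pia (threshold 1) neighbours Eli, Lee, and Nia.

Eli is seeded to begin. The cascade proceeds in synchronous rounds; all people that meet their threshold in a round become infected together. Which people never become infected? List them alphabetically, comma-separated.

Fay, Hana

Round 1 — Eli becomes infected (initial).
Round 2 — checking thresholds:
  Hana: 1 of 3 neighbours < 3, below threshold.
  Lee: 1 of 3 neighbours ≥ 1, becomes infected.
  Nia: 1 of 4 neighbours < 2, below threshold.
  Pia: 1 of 3 neighbours ≥ 1, becomes infected.
Round 3 — checking thresholds:
  Fay: 1 of 3 neighbours < 3, below threshold.
  Hana: 1 of 3 neighbours < 3, below threshold.
  Nia: 2 of 4 neighbours ≥ 2, becomes infected.
Round 4 — no new infections; cascade stops.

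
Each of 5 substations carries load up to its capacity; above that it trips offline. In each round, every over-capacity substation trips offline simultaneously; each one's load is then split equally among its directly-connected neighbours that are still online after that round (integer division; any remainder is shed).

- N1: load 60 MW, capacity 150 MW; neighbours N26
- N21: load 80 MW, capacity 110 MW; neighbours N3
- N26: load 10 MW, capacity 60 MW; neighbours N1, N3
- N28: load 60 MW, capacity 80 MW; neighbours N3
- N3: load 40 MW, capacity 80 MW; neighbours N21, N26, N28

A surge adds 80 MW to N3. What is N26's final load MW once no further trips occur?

50

Round 1 — N3 at 120 > 80. N3 trips offline.
  N3 sheds 120 MW to N21, N26, N28: 40 each.
    N21: 80+40 = 120 > 110
    N26: 10+40 = 50 ≤ 60
    N28: 60+40 = 100 > 80
Round 2 — N21, N28 trip offline.
  N21 sheds 120 MW: no online neighbours, lost.
  N28 sheds 100 MW: no online neighbours, lost.
No further trips.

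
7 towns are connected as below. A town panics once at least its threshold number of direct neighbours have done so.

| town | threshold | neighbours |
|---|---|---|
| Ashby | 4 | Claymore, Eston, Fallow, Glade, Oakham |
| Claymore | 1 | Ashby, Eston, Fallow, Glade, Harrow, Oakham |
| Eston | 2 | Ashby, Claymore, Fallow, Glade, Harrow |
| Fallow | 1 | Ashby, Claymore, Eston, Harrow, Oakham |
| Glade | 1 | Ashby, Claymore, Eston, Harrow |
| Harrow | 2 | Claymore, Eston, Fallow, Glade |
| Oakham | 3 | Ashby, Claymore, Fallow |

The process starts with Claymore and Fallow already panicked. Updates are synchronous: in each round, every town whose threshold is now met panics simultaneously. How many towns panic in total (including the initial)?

Round 1 — Claymore, Fallow panic (initial).
Round 2 — checking thresholds:
  Ashby: 2 of 5 neighbours < 4, holds.
  Eston: 2 of 5 neighbours ≥ 2, panics.
  Glade: 1 of 4 neighbours ≥ 1, panics.
  Harrow: 2 of 4 neighbours ≥ 2, panics.
  Oakham: 2 of 3 neighbours < 3, holds.
Round 3 — checking thresholds:
  Ashby: 4 of 5 neighbours ≥ 4, panics.
  Oakham: 2 of 3 neighbours < 3, holds.
Round 4 — checking thresholds:
  Oakham: 3 of 3 neighbours ≥ 3, panics.
Round 5 — no new panics; cascade stops.

7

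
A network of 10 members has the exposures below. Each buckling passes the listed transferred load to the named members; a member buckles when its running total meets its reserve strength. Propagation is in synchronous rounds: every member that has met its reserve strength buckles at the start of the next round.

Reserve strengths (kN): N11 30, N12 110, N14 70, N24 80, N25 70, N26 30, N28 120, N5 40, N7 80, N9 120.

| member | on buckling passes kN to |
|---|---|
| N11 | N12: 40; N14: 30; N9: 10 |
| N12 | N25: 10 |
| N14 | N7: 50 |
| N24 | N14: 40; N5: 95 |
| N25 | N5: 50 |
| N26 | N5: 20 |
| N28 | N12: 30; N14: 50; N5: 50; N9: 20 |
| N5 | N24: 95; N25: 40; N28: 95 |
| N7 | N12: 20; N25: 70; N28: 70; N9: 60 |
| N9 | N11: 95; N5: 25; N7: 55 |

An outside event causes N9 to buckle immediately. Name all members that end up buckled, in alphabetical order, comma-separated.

N11, N9

Round 1 — N9 buckles (initial).
  N11: +95 → 95 ≥ 30
  N5: +25 → 25 < 40
  N7: +55 → 55 < 80
Round 2 — N11 buckles.
  N12: +40 → 40 < 110
  N14: +30 → 30 < 70
No further bucklings.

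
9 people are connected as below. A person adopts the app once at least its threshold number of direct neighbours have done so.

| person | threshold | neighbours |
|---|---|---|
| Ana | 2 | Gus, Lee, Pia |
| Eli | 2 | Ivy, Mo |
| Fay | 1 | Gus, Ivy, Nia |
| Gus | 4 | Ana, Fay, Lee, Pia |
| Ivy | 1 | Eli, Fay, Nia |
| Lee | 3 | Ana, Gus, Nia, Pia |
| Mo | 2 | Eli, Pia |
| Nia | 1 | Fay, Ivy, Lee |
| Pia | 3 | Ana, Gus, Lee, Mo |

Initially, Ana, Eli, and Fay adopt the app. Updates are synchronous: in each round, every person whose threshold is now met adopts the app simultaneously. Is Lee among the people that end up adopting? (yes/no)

no

Round 1 — Ana, Eli, Fay adopt the app (initial).
Round 2 — checking thresholds:
  Gus: 2 of 4 neighbours < 4, holds.
  Ivy: 2 of 3 neighbours ≥ 1, adopts the app.
  Lee: 1 of 4 neighbours < 3, holds.
  Mo: 1 of 2 neighbours < 2, holds.
  Nia: 1 of 3 neighbours ≥ 1, adopts the app.
  Pia: 1 of 4 neighbours < 3, holds.
Round 3 — no new adoptions; cascade stops.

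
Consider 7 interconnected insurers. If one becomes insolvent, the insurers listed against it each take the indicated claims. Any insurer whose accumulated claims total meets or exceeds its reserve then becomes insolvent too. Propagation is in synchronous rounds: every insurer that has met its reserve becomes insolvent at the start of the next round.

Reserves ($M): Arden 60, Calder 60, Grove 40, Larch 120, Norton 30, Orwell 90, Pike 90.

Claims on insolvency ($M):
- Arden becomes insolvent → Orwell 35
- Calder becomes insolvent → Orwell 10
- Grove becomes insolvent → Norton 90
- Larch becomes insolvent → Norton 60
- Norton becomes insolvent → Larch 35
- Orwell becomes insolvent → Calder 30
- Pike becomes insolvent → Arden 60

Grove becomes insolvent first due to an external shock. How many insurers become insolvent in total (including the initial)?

2

Round 1 — Grove becomes insolvent (initial).
  Norton: +90 → 90 ≥ 30
Round 2 — Norton becomes insolvent.
  Larch: +35 → 35 < 120
No further insolvencies.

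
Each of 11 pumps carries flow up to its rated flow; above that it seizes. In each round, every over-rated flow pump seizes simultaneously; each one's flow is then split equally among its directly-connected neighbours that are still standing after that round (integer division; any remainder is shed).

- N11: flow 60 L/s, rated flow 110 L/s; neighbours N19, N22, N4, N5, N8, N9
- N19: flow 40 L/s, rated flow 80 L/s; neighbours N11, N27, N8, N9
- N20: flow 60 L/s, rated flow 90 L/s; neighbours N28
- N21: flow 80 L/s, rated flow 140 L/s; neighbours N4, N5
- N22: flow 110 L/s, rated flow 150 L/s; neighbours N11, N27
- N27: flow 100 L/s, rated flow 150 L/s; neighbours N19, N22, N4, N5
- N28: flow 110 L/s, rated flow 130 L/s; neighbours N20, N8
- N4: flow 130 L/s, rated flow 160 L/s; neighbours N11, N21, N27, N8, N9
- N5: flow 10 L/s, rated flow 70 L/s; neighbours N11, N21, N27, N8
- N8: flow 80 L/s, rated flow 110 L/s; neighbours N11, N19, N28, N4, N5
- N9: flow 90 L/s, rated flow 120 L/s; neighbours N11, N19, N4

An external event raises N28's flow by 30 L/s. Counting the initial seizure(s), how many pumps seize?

11

Round 1 — N28 at 140 > 130. N28 seizes.
  N28 sheds 140 L/s to N20, N8: 70 each.
    N20: 60+70 = 130 > 90
    N8: 80+70 = 150 > 110
Round 2 — N20, N8 seize.
  N20 sheds 130 L/s: no online neighbours, lost.
  N8 sheds 150 L/s to N11, N19, N4, N5: 37 each (2 lost).
    N11: 60+37 = 97 ≤ 110
    N19: 40+37 = 77 ≤ 80
    N4: 130+37 = 167 > 160
    N5: 10+37 = 47 ≤ 70
Round 3 — N4 seizes.
  N4 sheds 167 L/s to N11, N21, N27, N9: 41 each (3 lost).
    N11: 97+41 = 138 > 110
    N21: 80+41 = 121 ≤ 140
    N27: 100+41 = 141 ≤ 150
    N9: 90+41 = 131 > 120
Round 4 — N11, N9 seize.
  N11 sheds 138 L/s to N19, N22, N5: 46 each.
    N19: 77+46 = 123 > 80
    N22: 110+46 = 156 > 150
    N5: 47+46 = 93 > 70
  N9 sheds 131 L/s to N19: 131 each.
    N19: 123+131 = 254 > 80
Round 5 — N19, N22, N5 seize.
  N19 sheds 254 L/s to N27: 254 each.
    N27: 141+254 = 395 > 150
  N22 sheds 156 L/s to N27: 156 each.
    N27: 395+156 = 551 > 150
  N5 sheds 93 L/s to N21, N27: 46 each (1 lost).
    N21: 121+46 = 167 > 140
    N27: 551+46 = 597 > 150
Round 6 — N21, N27 seize.
  N21 sheds 167 L/s: no online neighbours, lost.
  N27 sheds 597 L/s: no online neighbours, lost.
No further seizures.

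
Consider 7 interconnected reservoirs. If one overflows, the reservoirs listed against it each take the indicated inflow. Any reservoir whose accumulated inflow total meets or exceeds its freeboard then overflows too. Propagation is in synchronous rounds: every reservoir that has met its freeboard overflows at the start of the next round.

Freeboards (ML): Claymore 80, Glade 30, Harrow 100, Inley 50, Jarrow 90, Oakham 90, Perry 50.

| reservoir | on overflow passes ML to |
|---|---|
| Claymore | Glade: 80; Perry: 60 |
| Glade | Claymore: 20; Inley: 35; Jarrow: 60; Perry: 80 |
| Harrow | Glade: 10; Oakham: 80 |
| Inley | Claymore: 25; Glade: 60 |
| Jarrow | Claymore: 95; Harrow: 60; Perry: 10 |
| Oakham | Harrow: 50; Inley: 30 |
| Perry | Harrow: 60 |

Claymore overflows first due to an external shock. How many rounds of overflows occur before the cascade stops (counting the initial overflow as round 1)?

Round 1 — Claymore overflows (initial).
  Glade: +80 → 80 ≥ 30
  Perry: +60 → 60 ≥ 50
Round 2 — Glade, Perry overflow.
  Harrow: +60 → 60 < 100
  Inley: +35 → 35 < 50
  Jarrow: +60 → 60 < 90
No further overflows.

2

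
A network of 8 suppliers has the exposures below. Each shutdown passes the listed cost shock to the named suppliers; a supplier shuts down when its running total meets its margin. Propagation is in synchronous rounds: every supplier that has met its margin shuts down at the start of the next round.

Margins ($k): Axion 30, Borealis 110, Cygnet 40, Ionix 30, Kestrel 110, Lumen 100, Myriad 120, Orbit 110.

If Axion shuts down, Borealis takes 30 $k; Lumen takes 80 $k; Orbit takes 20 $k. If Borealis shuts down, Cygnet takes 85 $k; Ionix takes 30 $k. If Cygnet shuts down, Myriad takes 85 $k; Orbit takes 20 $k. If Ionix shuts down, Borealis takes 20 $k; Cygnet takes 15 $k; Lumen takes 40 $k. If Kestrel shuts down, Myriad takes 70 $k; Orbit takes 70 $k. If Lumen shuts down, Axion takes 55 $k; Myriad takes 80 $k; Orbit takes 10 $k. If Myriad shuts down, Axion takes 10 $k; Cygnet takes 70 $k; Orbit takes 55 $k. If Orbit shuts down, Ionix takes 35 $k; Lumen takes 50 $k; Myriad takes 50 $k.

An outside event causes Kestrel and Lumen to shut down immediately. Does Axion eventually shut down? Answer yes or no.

yes

Round 1 — Kestrel, Lumen shut down (initial).
  Axion: +55 → 55 ≥ 30
  Myriad: +70+80 → 150 ≥ 120
  Orbit: +70+10 → 80 < 110
Round 2 — Axion, Myriad shut down.
  Borealis: +30 → 30 < 110
  Cygnet: +70 → 70 ≥ 40
  Orbit: +20+55 → 155 ≥ 110
Round 3 — Cygnet, Orbit shut down.
  Ionix: +35 → 35 ≥ 30
Round 4 — Ionix shuts down.
  Borealis: +20 → 50 < 110
No further shutdowns.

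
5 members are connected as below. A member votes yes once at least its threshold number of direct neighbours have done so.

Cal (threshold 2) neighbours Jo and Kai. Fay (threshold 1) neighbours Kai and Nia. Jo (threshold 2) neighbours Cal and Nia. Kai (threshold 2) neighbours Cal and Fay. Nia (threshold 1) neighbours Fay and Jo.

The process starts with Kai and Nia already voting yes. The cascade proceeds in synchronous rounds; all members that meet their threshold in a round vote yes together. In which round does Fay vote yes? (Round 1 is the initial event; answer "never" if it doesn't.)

2

Round 1 — Kai, Nia vote yes (initial).
Round 2 — checking thresholds:
  Cal: 1 of 2 neighbours < 2, not yet.
  Fay: 2 of 2 neighbours ≥ 1, votes yes.
  Jo: 1 of 2 neighbours < 2, not yet.
Round 3 — no new yes votes; cascade stops.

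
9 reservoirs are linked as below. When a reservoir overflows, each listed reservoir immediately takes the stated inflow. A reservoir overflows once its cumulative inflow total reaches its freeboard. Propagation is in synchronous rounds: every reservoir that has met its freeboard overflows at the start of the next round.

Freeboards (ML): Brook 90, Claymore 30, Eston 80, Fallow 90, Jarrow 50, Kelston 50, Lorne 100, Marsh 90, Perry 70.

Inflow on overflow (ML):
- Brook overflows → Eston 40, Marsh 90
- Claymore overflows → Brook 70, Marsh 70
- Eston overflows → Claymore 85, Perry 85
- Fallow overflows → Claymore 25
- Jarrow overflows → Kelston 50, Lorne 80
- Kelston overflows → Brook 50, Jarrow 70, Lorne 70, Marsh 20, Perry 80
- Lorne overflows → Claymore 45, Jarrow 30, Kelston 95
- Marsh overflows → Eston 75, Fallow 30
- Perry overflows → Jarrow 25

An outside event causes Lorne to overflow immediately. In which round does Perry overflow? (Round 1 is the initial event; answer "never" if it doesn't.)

Round 1 — Lorne overflows (initial).
  Claymore: +45 → 45 ≥ 30
  Jarrow: +30 → 30 < 50
  Kelston: +95 → 95 ≥ 50
Round 2 — Claymore, Kelston overflow.
  Brook: +70+50 → 120 ≥ 90
  Jarrow: +70 → 100 ≥ 50
  Marsh: +70+20 → 90 ≥ 90
  Perry: +80 → 80 ≥ 70
Round 3 — Brook, Jarrow, Marsh, Perry overflow.
  Eston: +40+75 → 115 ≥ 80
  Fallow: +30 → 30 < 90
Round 4 — Eston overflows.
No further overflows.

3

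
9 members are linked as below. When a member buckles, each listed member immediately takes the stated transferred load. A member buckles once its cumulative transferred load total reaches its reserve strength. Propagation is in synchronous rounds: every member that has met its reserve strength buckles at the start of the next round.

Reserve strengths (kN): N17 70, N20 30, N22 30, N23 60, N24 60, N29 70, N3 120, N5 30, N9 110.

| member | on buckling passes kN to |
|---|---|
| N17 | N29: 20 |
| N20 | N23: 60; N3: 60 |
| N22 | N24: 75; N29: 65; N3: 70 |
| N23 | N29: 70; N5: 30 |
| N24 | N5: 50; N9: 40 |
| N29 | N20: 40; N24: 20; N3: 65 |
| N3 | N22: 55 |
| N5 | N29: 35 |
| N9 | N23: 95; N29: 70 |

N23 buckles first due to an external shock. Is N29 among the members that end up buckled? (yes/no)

yes

Round 1 — N23 buckles (initial).
  N29: +70 → 70 ≥ 70
  N5: +30 → 30 ≥ 30
Round 2 — N29, N5 buckle.
  N20: +40 → 40 ≥ 30
  N24: +20 → 20 < 60
  N3: +65 → 65 < 120
Round 3 — N20 buckles.
  N3: +60 → 125 ≥ 120
Round 4 — N3 buckles.
  N22: +55 → 55 ≥ 30
Round 5 — N22 buckles.
  N24: +75 → 95 ≥ 60
Round 6 — N24 buckles.
  N9: +40 → 40 < 110
No further bucklings.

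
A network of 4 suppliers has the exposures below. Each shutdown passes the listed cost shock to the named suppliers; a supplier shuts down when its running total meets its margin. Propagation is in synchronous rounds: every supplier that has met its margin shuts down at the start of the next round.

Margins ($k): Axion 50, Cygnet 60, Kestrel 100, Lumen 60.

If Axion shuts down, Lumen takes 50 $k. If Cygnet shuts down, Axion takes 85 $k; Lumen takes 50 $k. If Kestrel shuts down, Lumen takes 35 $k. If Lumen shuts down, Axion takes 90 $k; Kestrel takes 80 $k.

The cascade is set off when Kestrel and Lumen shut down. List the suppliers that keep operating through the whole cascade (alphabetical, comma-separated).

Cygnet

Round 1 — Kestrel, Lumen shut down (initial).
  Axion: +90 → 90 ≥ 50
Round 2 — Axion shuts down.
No further shutdowns.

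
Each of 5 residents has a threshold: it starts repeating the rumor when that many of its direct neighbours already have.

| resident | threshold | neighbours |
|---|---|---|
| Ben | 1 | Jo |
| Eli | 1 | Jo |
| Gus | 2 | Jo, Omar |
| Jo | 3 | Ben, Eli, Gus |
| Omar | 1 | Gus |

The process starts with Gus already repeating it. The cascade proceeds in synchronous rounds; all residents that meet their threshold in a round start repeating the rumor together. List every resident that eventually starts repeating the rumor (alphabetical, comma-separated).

Round 1 — Gus starts repeating the rumor (initial).
Round 2 — checking thresholds:
  Jo: 1 of 3 neighbours < 3, below threshold.
  Omar: 1 of 1 neighbours ≥ 1, starts repeating the rumor.
Round 3 — no new spreads; cascade stops.

Gus, Omar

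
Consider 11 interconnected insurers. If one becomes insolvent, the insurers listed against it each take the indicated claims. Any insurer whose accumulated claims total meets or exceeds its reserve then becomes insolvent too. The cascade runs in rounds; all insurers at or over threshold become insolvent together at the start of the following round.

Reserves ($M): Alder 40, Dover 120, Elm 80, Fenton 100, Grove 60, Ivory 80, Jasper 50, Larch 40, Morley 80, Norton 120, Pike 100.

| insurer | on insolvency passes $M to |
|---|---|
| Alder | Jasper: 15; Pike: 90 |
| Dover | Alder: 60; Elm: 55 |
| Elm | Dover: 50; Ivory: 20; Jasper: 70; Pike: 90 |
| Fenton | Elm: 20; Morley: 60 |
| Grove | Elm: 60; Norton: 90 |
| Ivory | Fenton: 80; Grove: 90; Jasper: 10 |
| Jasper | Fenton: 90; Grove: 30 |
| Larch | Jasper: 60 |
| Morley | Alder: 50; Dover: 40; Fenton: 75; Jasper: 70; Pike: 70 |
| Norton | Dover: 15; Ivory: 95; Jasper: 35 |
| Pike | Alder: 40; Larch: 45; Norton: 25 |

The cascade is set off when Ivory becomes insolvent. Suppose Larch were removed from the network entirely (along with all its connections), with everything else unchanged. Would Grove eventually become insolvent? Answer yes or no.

yes

With Larch removed:
Round 1 — Ivory becomes insolvent (initial).
  Fenton: +80 → 80 < 100
  Grove: +90 → 90 ≥ 60
  Jasper: +10 → 10 < 50
Round 2 — Grove becomes insolvent.
  Elm: +60 → 60 < 80
  Norton: +90 → 90 < 120
No further insolvencies.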